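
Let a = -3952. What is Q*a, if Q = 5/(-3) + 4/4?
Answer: 7904/3 ≈ 2634.7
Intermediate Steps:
Q = -2/3 (Q = 5*(-1/3) + 4*(1/4) = -5/3 + 1 = -2/3 ≈ -0.66667)
Q*a = -2/3*(-3952) = 7904/3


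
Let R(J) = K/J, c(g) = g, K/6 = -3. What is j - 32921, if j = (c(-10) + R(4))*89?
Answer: -68423/2 ≈ -34212.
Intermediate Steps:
K = -18 (K = 6*(-3) = -18)
R(J) = -18/J
j = -2581/2 (j = (-10 - 18/4)*89 = (-10 - 18*1/4)*89 = (-10 - 9/2)*89 = -29/2*89 = -2581/2 ≈ -1290.5)
j - 32921 = -2581/2 - 32921 = -68423/2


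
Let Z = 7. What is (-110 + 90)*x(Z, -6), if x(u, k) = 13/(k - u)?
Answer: 20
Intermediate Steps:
(-110 + 90)*x(Z, -6) = (-110 + 90)*(13/(-6 - 1*7)) = -260/(-6 - 7) = -260/(-13) = -260*(-1)/13 = -20*(-1) = 20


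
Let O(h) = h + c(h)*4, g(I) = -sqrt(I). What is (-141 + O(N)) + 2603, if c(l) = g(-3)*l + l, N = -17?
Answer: 2377 + 68*I*sqrt(3) ≈ 2377.0 + 117.78*I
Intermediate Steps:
c(l) = l - I*l*sqrt(3) (c(l) = (-sqrt(-3))*l + l = (-I*sqrt(3))*l + l = -I*l*sqrt(3) + l = l - I*l*sqrt(3))
O(h) = h + 4*h*(1 - I*sqrt(3)) (O(h) = h + (h*(1 - I*sqrt(3)))*4 = h + 4*h*(1 - I*sqrt(3)))
(-141 + O(N)) + 2603 = (-141 - 17*(5 - 4*I*sqrt(3))) + 2603 = (-141 + (-85 + 68*I*sqrt(3))) + 2603 = (-226 + 68*I*sqrt(3)) + 2603 = 2377 + 68*I*sqrt(3)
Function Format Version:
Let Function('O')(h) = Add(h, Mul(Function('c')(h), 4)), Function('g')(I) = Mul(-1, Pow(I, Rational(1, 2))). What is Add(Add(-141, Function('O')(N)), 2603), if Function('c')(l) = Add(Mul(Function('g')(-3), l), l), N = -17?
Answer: Add(2377, Mul(68, I, Pow(3, Rational(1, 2)))) ≈ Add(2377.0, Mul(117.78, I))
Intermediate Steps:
Function('c')(l) = Add(l, Mul(-1, I, l, Pow(3, Rational(1, 2)))) (Function('c')(l) = Add(Mul(Mul(-1, Pow(-3, Rational(1, 2))), l), l) = Add(Mul(Mul(-1, Mul(I, Pow(3, Rational(1, 2)))), l), l) = Add(Mul(Mul(-1, I, Pow(3, Rational(1, 2))), l), l) = Add(Mul(-1, I, l, Pow(3, Rational(1, 2))), l) = Add(l, Mul(-1, I, l, Pow(3, Rational(1, 2)))))
Function('O')(h) = Add(h, Mul(4, h, Add(1, Mul(-1, I, Pow(3, Rational(1, 2)))))) (Function('O')(h) = Add(h, Mul(Mul(h, Add(1, Mul(-1, I, Pow(3, Rational(1, 2))))), 4)) = Add(h, Mul(4, h, Add(1, Mul(-1, I, Pow(3, Rational(1, 2)))))))
Add(Add(-141, Function('O')(N)), 2603) = Add(Add(-141, Mul(-17, Add(5, Mul(-4, I, Pow(3, Rational(1, 2)))))), 2603) = Add(Add(-141, Add(-85, Mul(68, I, Pow(3, Rational(1, 2))))), 2603) = Add(Add(-226, Mul(68, I, Pow(3, Rational(1, 2)))), 2603) = Add(2377, Mul(68, I, Pow(3, Rational(1, 2))))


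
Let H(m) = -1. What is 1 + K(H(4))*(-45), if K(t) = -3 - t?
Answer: 91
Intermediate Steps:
1 + K(H(4))*(-45) = 1 + (-3 - 1*(-1))*(-45) = 1 + (-3 + 1)*(-45) = 1 - 2*(-45) = 1 + 90 = 91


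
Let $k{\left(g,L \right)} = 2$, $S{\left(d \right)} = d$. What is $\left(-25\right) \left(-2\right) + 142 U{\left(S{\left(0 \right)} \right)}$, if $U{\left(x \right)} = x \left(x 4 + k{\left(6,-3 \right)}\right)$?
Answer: $50$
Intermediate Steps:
$U{\left(x \right)} = x \left(2 + 4 x\right)$ ($U{\left(x \right)} = x \left(x 4 + 2\right) = x \left(4 x + 2\right) = x \left(2 + 4 x\right)$)
$\left(-25\right) \left(-2\right) + 142 U{\left(S{\left(0 \right)} \right)} = \left(-25\right) \left(-2\right) + 142 \cdot 2 \cdot 0 \left(1 + 2 \cdot 0\right) = 50 + 142 \cdot 2 \cdot 0 \left(1 + 0\right) = 50 + 142 \cdot 2 \cdot 0 \cdot 1 = 50 + 142 \cdot 0 = 50 + 0 = 50$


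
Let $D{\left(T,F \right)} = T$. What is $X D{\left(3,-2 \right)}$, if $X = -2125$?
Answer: $-6375$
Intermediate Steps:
$X D{\left(3,-2 \right)} = \left(-2125\right) 3 = -6375$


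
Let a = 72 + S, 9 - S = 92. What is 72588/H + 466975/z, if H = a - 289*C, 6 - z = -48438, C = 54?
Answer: 164186761/32893476 ≈ 4.9915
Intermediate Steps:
S = -83 (S = 9 - 1*92 = 9 - 92 = -83)
a = -11 (a = 72 - 83 = -11)
z = 48444 (z = 6 - 1*(-48438) = 6 + 48438 = 48444)
H = -15617 (H = -11 - 289*54 = -11 - 15606 = -15617)
72588/H + 466975/z = 72588/(-15617) + 466975/48444 = 72588*(-1/15617) + 466975*(1/48444) = -3156/679 + 466975/48444 = 164186761/32893476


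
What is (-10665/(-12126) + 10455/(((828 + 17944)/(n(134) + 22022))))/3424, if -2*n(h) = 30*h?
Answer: 211439010945/64950218944 ≈ 3.2554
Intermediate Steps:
n(h) = -15*h
(-10665/(-12126) + 10455/(((828 + 17944)/(n(134) + 22022))))/3424 = (-10665/(-12126) + 10455/(((828 + 17944)/(-15*134 + 22022))))/3424 = (-10665*(-1/12126) + 10455/((18772/(-2010 + 22022))))*(1/3424) = (3555/4042 + 10455/((18772/20012)))*(1/3424) = (3555/4042 + 10455/((18772*(1/20012))))*(1/3424) = (3555/4042 + 10455/(4693/5003))*(1/3424) = (3555/4042 + 10455*(5003/4693))*(1/3424) = (3555/4042 + 52306365/4693)*(1/3424) = (211439010945/18969106)*(1/3424) = 211439010945/64950218944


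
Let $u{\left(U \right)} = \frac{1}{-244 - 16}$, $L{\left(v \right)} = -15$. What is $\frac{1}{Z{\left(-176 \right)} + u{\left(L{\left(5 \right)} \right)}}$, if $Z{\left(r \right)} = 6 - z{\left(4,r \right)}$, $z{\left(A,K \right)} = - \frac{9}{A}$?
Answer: $\frac{65}{536} \approx 0.12127$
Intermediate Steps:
$u{\left(U \right)} = - \frac{1}{260}$ ($u{\left(U \right)} = \frac{1}{-260} = - \frac{1}{260}$)
$Z{\left(r \right)} = \frac{33}{4}$ ($Z{\left(r \right)} = 6 - - \frac{9}{4} = 6 + \frac{9}{4} = \frac{33}{4}$)
$\frac{1}{Z{\left(-176 \right)} + u{\left(L{\left(5 \right)} \right)}} = \frac{1}{\frac{33}{4} - \frac{1}{260}} = \frac{1}{\frac{536}{65}} = \frac{65}{536}$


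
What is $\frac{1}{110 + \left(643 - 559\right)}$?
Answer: $\frac{1}{194} \approx 0.0051546$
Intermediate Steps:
$\frac{1}{110 + \left(643 - 559\right)} = \frac{1}{110 + 84} = \frac{1}{194}$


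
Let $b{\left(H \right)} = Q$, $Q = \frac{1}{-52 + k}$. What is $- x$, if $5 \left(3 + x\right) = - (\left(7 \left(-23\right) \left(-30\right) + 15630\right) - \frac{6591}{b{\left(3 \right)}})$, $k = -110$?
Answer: $\frac{1088217}{5} \approx 2.1764 \cdot 10^{5}$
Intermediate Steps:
$Q = - \frac{1}{162}$ ($Q = \frac{1}{-52 - 110} = \frac{1}{-162} = - \frac{1}{162} \approx -0.0061728$)
$b{\left(H \right)} = - \frac{1}{162}$
$x = - \frac{1088217}{5}$ ($x = -3 + \frac{\left(-1\right) \left(\left(7 \left(-23\right) \left(-30\right) + 15630\right) - \frac{6591}{- \frac{1}{162}}\right)}{5} = -3 + \frac{\left(-1\right) \left(\left(\left(-161\right) \left(-30\right) + 15630\right) - -1067742\right)}{5} = -3 + \frac{\left(-1\right) \left(\left(4830 + 15630\right) + 1067742\right)}{5} = -3 + \frac{\left(-1\right) \left(20460 + 1067742\right)}{5} = -3 + \frac{\left(-1\right) 1088202}{5} = -3 + \frac{1}{5} \left(-1088202\right) = -3 - \frac{1088202}{5} = - \frac{1088217}{5} \approx -2.1764 \cdot 10^{5}$)
$- x = \left(-1\right) \left(- \frac{1088217}{5}\right) = \frac{1088217}{5}$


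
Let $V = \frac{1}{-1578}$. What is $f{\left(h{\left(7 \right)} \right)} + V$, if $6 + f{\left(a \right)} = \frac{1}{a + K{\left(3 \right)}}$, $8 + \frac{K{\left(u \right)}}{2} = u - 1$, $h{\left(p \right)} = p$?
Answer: $- \frac{48923}{7890} \approx -6.2006$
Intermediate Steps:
$V = - \frac{1}{1578} \approx -0.00063371$
$K{\left(u \right)} = -18 + 2 u$ ($K{\left(u \right)} = -16 + 2 \left(u - 1\right) = -16 + 2 \left(-1 + u\right) = -16 + \left(-2 + 2 u\right) = -18 + 2 u$)
$f{\left(a \right)} = -6 + \frac{1}{-12 + a}$ ($f{\left(a \right)} = -6 + \frac{1}{a + \left(-18 + 2 \cdot 3\right)} = -6 + \frac{1}{a + \left(-18 + 6\right)} = -6 + \frac{1}{a - 12} = -6 + \frac{1}{-12 + a}$)
$f{\left(h{\left(7 \right)} \right)} + V = \frac{73 - 42}{-12 + 7} - \frac{1}{1578} = \frac{73 - 42}{-5} - \frac{1}{1578} = \left(- \frac{1}{5}\right) 31 - \frac{1}{1578} = - \frac{31}{5} - \frac{1}{1578} = - \frac{48923}{7890}$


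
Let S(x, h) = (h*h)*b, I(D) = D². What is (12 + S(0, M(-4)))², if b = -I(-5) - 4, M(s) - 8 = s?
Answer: 204304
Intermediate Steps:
M(s) = 8 + s
b = -29 (b = -1*(-5)² - 4 = -1*25 - 4 = -25 - 4 = -29)
S(x, h) = -29*h² (S(x, h) = (h*h)*(-29) = h²*(-29) = -29*h²)
(12 + S(0, M(-4)))² = (12 - 29*(8 - 4)²)² = (12 - 29*4²)² = (12 - 29*16)² = (12 - 464)² = (-452)² = 204304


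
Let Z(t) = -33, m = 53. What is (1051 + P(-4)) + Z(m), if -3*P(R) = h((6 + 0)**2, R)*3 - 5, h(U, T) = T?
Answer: 3071/3 ≈ 1023.7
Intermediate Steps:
P(R) = 5/3 - R (P(R) = -(R*3 - 5)/3 = -(3*R - 5)/3 = -(-5 + 3*R)/3 = 5/3 - R)
(1051 + P(-4)) + Z(m) = (1051 + (5/3 - 1*(-4))) - 33 = (1051 + (5/3 + 4)) - 33 = (1051 + 17/3) - 33 = 3170/3 - 33 = 3071/3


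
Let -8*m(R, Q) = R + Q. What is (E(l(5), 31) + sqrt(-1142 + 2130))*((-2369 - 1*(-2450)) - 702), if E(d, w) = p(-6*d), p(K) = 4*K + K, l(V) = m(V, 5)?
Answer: -46575/2 - 1242*sqrt(247) ≈ -42807.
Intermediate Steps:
m(R, Q) = -Q/8 - R/8 (m(R, Q) = -(R + Q)/8 = -(Q + R)/8 = -Q/8 - R/8)
l(V) = -5/8 - V/8 (l(V) = -1/8*5 - V/8 = -5/8 - V/8)
p(K) = 5*K
E(d, w) = -30*d (E(d, w) = 5*(-6*d) = -30*d)
(E(l(5), 31) + sqrt(-1142 + 2130))*((-2369 - 1*(-2450)) - 702) = (-30*(-5/8 - 1/8*5) + sqrt(-1142 + 2130))*((-2369 - 1*(-2450)) - 702) = (-30*(-5/8 - 5/8) + sqrt(988))*((-2369 + 2450) - 702) = (-30*(-5/4) + 2*sqrt(247))*(81 - 702) = (75/2 + 2*sqrt(247))*(-621) = -46575/2 - 1242*sqrt(247)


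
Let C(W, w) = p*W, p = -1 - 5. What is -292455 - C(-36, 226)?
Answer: -292671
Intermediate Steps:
p = -6
C(W, w) = -6*W
-292455 - C(-36, 226) = -292455 - (-6)*(-36) = -292455 - 1*216 = -292455 - 216 = -292671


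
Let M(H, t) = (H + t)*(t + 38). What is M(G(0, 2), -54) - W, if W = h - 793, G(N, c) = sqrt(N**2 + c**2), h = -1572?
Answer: 3197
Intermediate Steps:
M(H, t) = (38 + t)*(H + t) (M(H, t) = (H + t)*(38 + t) = (38 + t)*(H + t))
W = -2365 (W = -1572 - 793 = -2365)
M(G(0, 2), -54) - W = ((-54)**2 + 38*sqrt(0**2 + 2**2) + 38*(-54) + sqrt(0**2 + 2**2)*(-54)) - 1*(-2365) = (2916 + 38*sqrt(0 + 4) - 2052 + sqrt(0 + 4)*(-54)) + 2365 = (2916 + 38*sqrt(4) - 2052 + sqrt(4)*(-54)) + 2365 = (2916 + 38*2 - 2052 + 2*(-54)) + 2365 = (2916 + 76 - 2052 - 108) + 2365 = 832 + 2365 = 3197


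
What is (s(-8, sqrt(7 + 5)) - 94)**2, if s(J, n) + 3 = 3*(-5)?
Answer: 12544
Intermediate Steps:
s(J, n) = -18 (s(J, n) = -3 + 3*(-5) = -3 - 15 = -18)
(s(-8, sqrt(7 + 5)) - 94)**2 = (-18 - 94)**2 = (-112)**2 = 12544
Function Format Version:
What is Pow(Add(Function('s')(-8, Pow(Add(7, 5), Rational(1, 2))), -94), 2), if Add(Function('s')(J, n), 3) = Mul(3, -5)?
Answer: 12544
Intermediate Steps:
Function('s')(J, n) = -18 (Function('s')(J, n) = Add(-3, Mul(3, -5)) = Add(-3, -15) = -18)
Pow(Add(Function('s')(-8, Pow(Add(7, 5), Rational(1, 2))), -94), 2) = Pow(Add(-18, -94), 2) = Pow(-112, 2) = 12544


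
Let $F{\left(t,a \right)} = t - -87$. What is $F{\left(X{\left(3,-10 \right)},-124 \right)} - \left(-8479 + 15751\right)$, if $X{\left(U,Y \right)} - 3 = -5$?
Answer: $-7187$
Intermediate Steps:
$X{\left(U,Y \right)} = -2$ ($X{\left(U,Y \right)} = 3 - 5 = -2$)
$F{\left(t,a \right)} = 87 + t$ ($F{\left(t,a \right)} = t + 87 = 87 + t$)
$F{\left(X{\left(3,-10 \right)},-124 \right)} - \left(-8479 + 15751\right) = \left(87 - 2\right) - \left(-8479 + 15751\right) = 85 - 7272 = -7187$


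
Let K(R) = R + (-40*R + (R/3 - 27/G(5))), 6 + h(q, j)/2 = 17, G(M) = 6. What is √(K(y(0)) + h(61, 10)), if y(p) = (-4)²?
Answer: I*√21642/6 ≈ 24.519*I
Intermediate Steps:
y(p) = 16
h(q, j) = 22 (h(q, j) = -12 + 2*17 = -12 + 34 = 22)
K(R) = -9/2 - 116*R/3 (K(R) = R + (-40*R + (R/3 - 27/6)) = R + (-40*R + (R*(⅓) - 27*⅙)) = R + (-40*R + (R/3 - 9/2)) = R + (-40*R + (-9/2 + R/3)) = R + (-9/2 - 119*R/3) = -9/2 - 116*R/3)
√(K(y(0)) + h(61, 10)) = √((-9/2 - 116/3*16) + 22) = √((-9/2 - 1856/3) + 22) = √(-3739/6 + 22) = √(-3607/6) = I*√21642/6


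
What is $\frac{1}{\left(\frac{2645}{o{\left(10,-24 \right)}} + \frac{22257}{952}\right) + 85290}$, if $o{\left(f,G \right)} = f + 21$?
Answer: $\frac{29512}{2520286487} \approx 1.171 \cdot 10^{-5}$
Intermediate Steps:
$o{\left(f,G \right)} = 21 + f$
$\frac{1}{\left(\frac{2645}{o{\left(10,-24 \right)}} + \frac{22257}{952}\right) + 85290} = \frac{1}{\left(\frac{2645}{21 + 10} + \frac{22257}{952}\right) + 85290} = \frac{1}{\left(\frac{2645}{31} + 22257 \cdot \frac{1}{952}\right) + 85290} = \frac{1}{\left(2645 \cdot \frac{1}{31} + \frac{22257}{952}\right) + 85290} = \frac{1}{\left(\frac{2645}{31} + \frac{22257}{952}\right) + 85290} = \frac{1}{\frac{3208007}{29512} + 85290} = \frac{1}{\frac{2520286487}{29512}} = \frac{29512}{2520286487}$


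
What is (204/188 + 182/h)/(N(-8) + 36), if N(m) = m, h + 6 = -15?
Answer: -1069/3948 ≈ -0.27077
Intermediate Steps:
h = -21 (h = -6 - 15 = -21)
(204/188 + 182/h)/(N(-8) + 36) = (204/188 + 182/(-21))/(-8 + 36) = (204*(1/188) + 182*(-1/21))/28 = (51/47 - 26/3)*(1/28) = -1069/141*1/28 = -1069/3948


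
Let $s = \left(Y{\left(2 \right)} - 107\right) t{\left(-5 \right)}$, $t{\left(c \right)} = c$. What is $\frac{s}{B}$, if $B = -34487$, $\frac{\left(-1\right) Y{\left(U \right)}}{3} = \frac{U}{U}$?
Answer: $- \frac{550}{34487} \approx -0.015948$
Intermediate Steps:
$Y{\left(U \right)} = -3$ ($Y{\left(U \right)} = - 3 \frac{U}{U} = \left(-3\right) 1 = -3$)
$s = 550$ ($s = \left(-3 - 107\right) \left(-5\right) = \left(-110\right) \left(-5\right) = 550$)
$\frac{s}{B} = \frac{550}{-34487} = 550 \left(- \frac{1}{34487}\right) = - \frac{550}{34487}$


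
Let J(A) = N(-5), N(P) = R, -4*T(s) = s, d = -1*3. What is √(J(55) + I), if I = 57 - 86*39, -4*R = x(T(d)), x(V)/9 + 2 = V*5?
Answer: I*√52815/4 ≈ 57.454*I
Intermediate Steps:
d = -3
T(s) = -s/4
x(V) = -18 + 45*V (x(V) = -18 + 9*(V*5) = -18 + 9*(5*V) = -18 + 45*V)
R = -63/16 (R = -(-18 + 45*(-¼*(-3)))/4 = -(-18 + 45*(¾))/4 = -(-18 + 135/4)/4 = -¼*63/4 = -63/16 ≈ -3.9375)
N(P) = -63/16
I = -3297 (I = 57 - 3354 = -3297)
J(A) = -63/16
√(J(55) + I) = √(-63/16 - 3297) = √(-52815/16) = I*√52815/4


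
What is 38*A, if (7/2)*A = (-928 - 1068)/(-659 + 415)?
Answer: 37924/427 ≈ 88.815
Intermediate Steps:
A = 998/427 (A = 2*((-928 - 1068)/(-659 + 415))/7 = 2*(-1996/(-244))/7 = 2*(-1996*(-1/244))/7 = (2/7)*(499/61) = 998/427 ≈ 2.3372)
38*A = 38*(998/427) = 37924/427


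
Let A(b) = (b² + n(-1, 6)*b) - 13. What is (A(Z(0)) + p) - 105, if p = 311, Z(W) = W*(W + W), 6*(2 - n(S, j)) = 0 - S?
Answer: 193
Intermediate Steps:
n(S, j) = 2 + S/6 (n(S, j) = 2 - (0 - S)/6 = 2 - (-1)*S/6 = 2 + S/6)
Z(W) = 2*W² (Z(W) = W*(2*W) = 2*W²)
A(b) = -13 + b² + 11*b/6 (A(b) = (b² + (2 + (⅙)*(-1))*b) - 13 = (b² + (2 - ⅙)*b) - 13 = (b² + 11*b/6) - 13 = -13 + b² + 11*b/6)
(A(Z(0)) + p) - 105 = ((-13 + (2*0²)² + 11*(2*0²)/6) + 311) - 105 = ((-13 + (2*0)² + 11*(2*0)/6) + 311) - 105 = ((-13 + 0² + (11/6)*0) + 311) - 105 = ((-13 + 0 + 0) + 311) - 105 = (-13 + 311) - 105 = 298 - 105 = 193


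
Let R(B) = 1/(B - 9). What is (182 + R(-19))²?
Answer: 25959025/784 ≈ 33111.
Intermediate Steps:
R(B) = 1/(-9 + B)
(182 + R(-19))² = (182 + 1/(-9 - 19))² = (182 + 1/(-28))² = (182 - 1/28)² = (5095/28)² = 25959025/784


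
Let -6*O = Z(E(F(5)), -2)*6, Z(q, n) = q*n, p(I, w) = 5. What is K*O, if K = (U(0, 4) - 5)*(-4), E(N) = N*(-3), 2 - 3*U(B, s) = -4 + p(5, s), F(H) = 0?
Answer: 0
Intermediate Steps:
U(B, s) = ⅓ (U(B, s) = ⅔ - (-4 + 5)/3 = ⅔ - ⅓*1 = ⅔ - ⅓ = ⅓)
E(N) = -3*N
Z(q, n) = n*q
O = 0 (O = -(-(-6)*0)*6/6 = -(-2*0)*6/6 = -0*6 = -⅙*0 = 0)
K = 56/3 (K = (⅓ - 5)*(-4) = -14/3*(-4) = 56/3 ≈ 18.667)
K*O = (56/3)*0 = 0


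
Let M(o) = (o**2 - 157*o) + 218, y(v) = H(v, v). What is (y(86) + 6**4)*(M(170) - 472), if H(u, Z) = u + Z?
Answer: 2871408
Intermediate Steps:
H(u, Z) = Z + u
y(v) = 2*v (y(v) = v + v = 2*v)
M(o) = 218 + o**2 - 157*o
(y(86) + 6**4)*(M(170) - 472) = (2*86 + 6**4)*((218 + 170**2 - 157*170) - 472) = (172 + 1296)*((218 + 28900 - 26690) - 472) = 1468*(2428 - 472) = 1468*1956 = 2871408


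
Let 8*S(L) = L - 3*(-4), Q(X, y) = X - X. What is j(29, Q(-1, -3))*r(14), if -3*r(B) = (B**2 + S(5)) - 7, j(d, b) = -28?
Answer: 10703/6 ≈ 1783.8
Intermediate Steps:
Q(X, y) = 0
S(L) = 3/2 + L/8 (S(L) = (L - 3*(-4))/8 = (L + 12)/8 = (12 + L)/8 = 3/2 + L/8)
r(B) = 13/8 - B**2/3 (r(B) = -((B**2 + (3/2 + (1/8)*5)) - 7)/3 = -((B**2 + (3/2 + 5/8)) - 7)/3 = -((B**2 + 17/8) - 7)/3 = -((17/8 + B**2) - 7)/3 = -(-39/8 + B**2)/3 = 13/8 - B**2/3)
j(29, Q(-1, -3))*r(14) = -28*(13/8 - 1/3*14**2) = -28*(13/8 - 1/3*196) = -28*(13/8 - 196/3) = -28*(-1529/24) = 10703/6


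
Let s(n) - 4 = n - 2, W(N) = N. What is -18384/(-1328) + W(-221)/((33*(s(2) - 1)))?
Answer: 95408/8217 ≈ 11.611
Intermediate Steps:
s(n) = 2 + n (s(n) = 4 + (n - 2) = 4 + (-2 + n) = 2 + n)
-18384/(-1328) + W(-221)/((33*(s(2) - 1))) = -18384/(-1328) - 221*1/(33*((2 + 2) - 1)) = -18384*(-1/1328) - 221*1/(33*(4 - 1)) = 1149/83 - 221/(33*3) = 1149/83 - 221/99 = 95408/8217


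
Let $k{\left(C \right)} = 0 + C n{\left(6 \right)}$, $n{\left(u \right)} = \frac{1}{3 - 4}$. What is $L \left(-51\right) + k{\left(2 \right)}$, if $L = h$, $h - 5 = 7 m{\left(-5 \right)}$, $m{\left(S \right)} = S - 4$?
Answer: $2956$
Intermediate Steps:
$m{\left(S \right)} = -4 + S$
$n{\left(u \right)} = -1$ ($n{\left(u \right)} = \frac{1}{-1} = -1$)
$k{\left(C \right)} = - C$ ($k{\left(C \right)} = 0 + C \left(-1\right) = 0 - C = - C$)
$h = -58$ ($h = 5 + 7 \left(-4 - 5\right) = 5 + 7 \left(-9\right) = 5 - 63 = -58$)
$L = -58$
$L \left(-51\right) + k{\left(2 \right)} = \left(-58\right) \left(-51\right) - 2 = 2958 - 2 = 2956$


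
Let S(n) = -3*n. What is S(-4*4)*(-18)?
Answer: -864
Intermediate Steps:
S(-4*4)*(-18) = -(-12)*4*(-18) = -3*(-16)*(-18) = 48*(-18) = -864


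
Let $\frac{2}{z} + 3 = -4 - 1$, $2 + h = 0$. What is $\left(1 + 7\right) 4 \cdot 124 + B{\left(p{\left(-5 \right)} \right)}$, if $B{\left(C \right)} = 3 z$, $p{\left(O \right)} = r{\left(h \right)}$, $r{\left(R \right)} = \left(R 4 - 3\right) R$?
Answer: $\frac{15869}{4} \approx 3967.3$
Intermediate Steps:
$h = -2$ ($h = -2 + 0 = -2$)
$z = - \frac{1}{4}$ ($z = \frac{2}{-3 - 5} = \frac{2}{-8} = 2 \left(- \frac{1}{8}\right) = - \frac{1}{4} \approx -0.25$)
$r{\left(R \right)} = R \left(-3 + 4 R\right)$ ($r{\left(R \right)} = \left(4 R - 3\right) R = \left(-3 + 4 R\right) R = R \left(-3 + 4 R\right)$)
$p{\left(O \right)} = 22$ ($p{\left(O \right)} = - 2 \left(-3 + 4 \left(-2\right)\right) = - 2 \left(-3 - 8\right) = \left(-2\right) \left(-11\right) = 22$)
$B{\left(C \right)} = - \frac{3}{4}$ ($B{\left(C \right)} = 3 \left(- \frac{1}{4}\right) = - \frac{3}{4}$)
$\left(1 + 7\right) 4 \cdot 124 + B{\left(p{\left(-5 \right)} \right)} = \left(1 + 7\right) 4 \cdot 124 - \frac{3}{4} = 8 \cdot 4 \cdot 124 - \frac{3}{4} = 32 \cdot 124 - \frac{3}{4} = 3968 - \frac{3}{4} = \frac{15869}{4}$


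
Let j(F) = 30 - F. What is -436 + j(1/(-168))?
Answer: -68207/168 ≈ -405.99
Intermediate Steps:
-436 + j(1/(-168)) = -436 + (30 - 1/(-168)) = -436 + (30 - 1*(-1/168)) = -436 + (30 + 1/168) = -436 + 5041/168 = -68207/168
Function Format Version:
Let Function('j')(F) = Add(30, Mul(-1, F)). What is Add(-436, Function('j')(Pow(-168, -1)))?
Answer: Rational(-68207, 168) ≈ -405.99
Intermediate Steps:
Add(-436, Function('j')(Pow(-168, -1))) = Add(-436, Add(30, Mul(-1, Pow(-168, -1)))) = Add(-436, Add(30, Mul(-1, Rational(-1, 168)))) = Add(-436, Add(30, Rational(1, 168))) = Add(-436, Rational(5041, 168)) = Rational(-68207, 168)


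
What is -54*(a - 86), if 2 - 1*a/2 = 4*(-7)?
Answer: 1404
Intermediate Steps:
a = 60 (a = 4 - 8*(-7) = 4 - 2*(-28) = 4 + 56 = 60)
-54*(a - 86) = -54*(60 - 86) = -54*(-26) = 1404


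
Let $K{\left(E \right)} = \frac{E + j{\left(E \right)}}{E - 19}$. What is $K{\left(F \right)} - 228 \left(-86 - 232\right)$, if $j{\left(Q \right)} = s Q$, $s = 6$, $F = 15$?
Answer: $\frac{289911}{4} \approx 72478.0$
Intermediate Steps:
$j{\left(Q \right)} = 6 Q$
$K{\left(E \right)} = \frac{7 E}{-19 + E}$ ($K{\left(E \right)} = \frac{E + 6 E}{E - 19} = \frac{7 E}{-19 + E}$)
$K{\left(F \right)} - 228 \left(-86 - 232\right) = 7 \cdot 15 \frac{1}{-19 + 15} - 228 \left(-86 - 232\right) = 7 \cdot 15 \frac{1}{-4} - 228 \left(-86 - 232\right) = 7 \cdot 15 \left(- \frac{1}{4}\right) - -72504 = - \frac{105}{4} + 72504 = \frac{289911}{4}$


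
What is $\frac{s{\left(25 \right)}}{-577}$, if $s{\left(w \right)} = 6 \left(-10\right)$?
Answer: $\frac{60}{577} \approx 0.10399$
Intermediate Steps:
$s{\left(w \right)} = -60$
$\frac{s{\left(25 \right)}}{-577} = - \frac{60}{-577} = \left(-60\right) \left(- \frac{1}{577}\right) = \frac{60}{577}$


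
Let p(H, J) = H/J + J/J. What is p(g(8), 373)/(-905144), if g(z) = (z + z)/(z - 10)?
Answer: -365/337618712 ≈ -1.0811e-6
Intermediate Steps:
g(z) = 2*z/(-10 + z) (g(z) = (2*z)/(-10 + z) = 2*z/(-10 + z))
p(H, J) = 1 + H/J (p(H, J) = H/J + 1 = 1 + H/J)
p(g(8), 373)/(-905144) = ((2*8/(-10 + 8) + 373)/373)/(-905144) = ((2*8/(-2) + 373)/373)*(-1/905144) = ((2*8*(-1/2) + 373)/373)*(-1/905144) = ((-8 + 373)/373)*(-1/905144) = ((1/373)*365)*(-1/905144) = (365/373)*(-1/905144) = -365/337618712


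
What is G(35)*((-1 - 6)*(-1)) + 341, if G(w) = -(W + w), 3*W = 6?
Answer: 82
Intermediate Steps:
W = 2 (W = (⅓)*6 = 2)
G(w) = -2 - w (G(w) = -(2 + w) = -2 - w)
G(35)*((-1 - 6)*(-1)) + 341 = (-2 - 1*35)*((-1 - 6)*(-1)) + 341 = (-2 - 35)*(-7*(-1)) + 341 = -37*7 + 341 = -259 + 341 = 82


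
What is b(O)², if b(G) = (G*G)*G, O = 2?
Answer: 64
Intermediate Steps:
b(G) = G³ (b(G) = G²*G = G³)
b(O)² = (2³)² = 8² = 64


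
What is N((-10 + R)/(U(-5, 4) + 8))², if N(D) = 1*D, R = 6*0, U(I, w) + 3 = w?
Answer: 100/81 ≈ 1.2346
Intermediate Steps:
U(I, w) = -3 + w
R = 0
N(D) = D
N((-10 + R)/(U(-5, 4) + 8))² = ((-10 + 0)/((-3 + 4) + 8))² = (-10/(1 + 8))² = (-10/9)² = 100/81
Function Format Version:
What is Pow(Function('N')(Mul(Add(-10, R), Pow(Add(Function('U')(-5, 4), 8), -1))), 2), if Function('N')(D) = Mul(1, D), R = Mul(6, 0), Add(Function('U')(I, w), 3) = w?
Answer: Rational(100, 81) ≈ 1.2346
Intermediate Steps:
Function('U')(I, w) = Add(-3, w)
R = 0
Function('N')(D) = D
Pow(Function('N')(Mul(Add(-10, R), Pow(Add(Function('U')(-5, 4), 8), -1))), 2) = Pow(Mul(Add(-10, 0), Pow(Add(Add(-3, 4), 8), -1)), 2) = Pow(Mul(-10, Pow(Add(1, 8), -1)), 2) = Pow(Mul(-10, Pow(9, -1)), 2) = Pow(Mul(-10, Rational(1, 9)), 2) = Pow(Rational(-10, 9), 2) = Rational(100, 81)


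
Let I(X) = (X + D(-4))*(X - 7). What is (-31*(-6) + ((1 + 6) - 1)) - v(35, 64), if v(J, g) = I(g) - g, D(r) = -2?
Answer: -3278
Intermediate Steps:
I(X) = (-7 + X)*(-2 + X) (I(X) = (X - 2)*(X - 7) = (-2 + X)*(-7 + X) = (-7 + X)*(-2 + X))
v(J, g) = 14 + g**2 - 10*g (v(J, g) = (14 + g**2 - 9*g) - g = 14 + g**2 - 10*g)
(-31*(-6) + ((1 + 6) - 1)) - v(35, 64) = (-31*(-6) + ((1 + 6) - 1)) - (14 + 64**2 - 10*64) = (186 + (7 - 1)) - (14 + 4096 - 640) = (186 + 6) - 1*3470 = 192 - 3470 = -3278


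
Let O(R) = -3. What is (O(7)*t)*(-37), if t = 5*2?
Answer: 1110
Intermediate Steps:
t = 10
(O(7)*t)*(-37) = -3*10*(-37) = -30*(-37) = 1110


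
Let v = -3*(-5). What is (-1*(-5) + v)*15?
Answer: 300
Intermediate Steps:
v = 15
(-1*(-5) + v)*15 = (-1*(-5) + 15)*15 = (5 + 15)*15 = 20*15 = 300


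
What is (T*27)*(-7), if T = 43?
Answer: -8127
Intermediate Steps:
(T*27)*(-7) = (43*27)*(-7) = 1161*(-7) = -8127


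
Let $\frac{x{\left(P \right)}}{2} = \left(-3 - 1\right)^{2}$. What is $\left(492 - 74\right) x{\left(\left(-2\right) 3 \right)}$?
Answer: $13376$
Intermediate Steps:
$x{\left(P \right)} = 32$ ($x{\left(P \right)} = 2 \left(-3 - 1\right)^{2} = 2 \left(-4\right)^{2} = 2 \cdot 16 = 32$)
$\left(492 - 74\right) x{\left(\left(-2\right) 3 \right)} = \left(492 - 74\right) 32 = 418 \cdot 32 = 13376$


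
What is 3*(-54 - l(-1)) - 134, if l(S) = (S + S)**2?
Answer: -308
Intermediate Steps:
l(S) = 4*S**2 (l(S) = (2*S)**2 = 4*S**2)
3*(-54 - l(-1)) - 134 = 3*(-54 - 4*(-1)**2) - 134 = 3*(-54 - 4) - 134 = 3*(-58) - 134 = -174 - 134 = -308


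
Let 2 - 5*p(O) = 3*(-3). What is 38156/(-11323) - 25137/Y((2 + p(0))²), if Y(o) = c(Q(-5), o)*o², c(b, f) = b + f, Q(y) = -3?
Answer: -5414384737/609200046 ≈ -8.8877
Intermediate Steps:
p(O) = 11/5 (p(O) = ⅖ - 3*(-3)/5 = ⅖ - ⅕*(-9) = ⅖ + 9/5 = 11/5)
Y(o) = o²*(-3 + o) (Y(o) = (-3 + o)*o² = o²*(-3 + o))
38156/(-11323) - 25137/Y((2 + p(0))²) = 38156/(-11323) - 25137*1/((-3 + (2 + 11/5)²)*(2 + 11/5)⁴) = 38156*(-1/11323) - 25137*625/(194481*(-3 + (21/5)²)) = -38156/11323 - 25137*625/(194481*(-3 + 441/25)) = -38156/11323 - 25137/((194481/625)*(366/25)) = -38156/11323 - 25137/71180046/15625 = -38156/11323 - 25137*15625/71180046 = -38156/11323 - 296875/53802 = -5414384737/609200046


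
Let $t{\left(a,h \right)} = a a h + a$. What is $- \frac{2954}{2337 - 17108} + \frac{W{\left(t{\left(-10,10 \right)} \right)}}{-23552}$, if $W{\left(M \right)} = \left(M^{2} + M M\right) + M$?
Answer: $- \frac{14449582441}{173943296} \approx -83.071$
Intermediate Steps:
$t{\left(a,h \right)} = a + h a^{2}$ ($t{\left(a,h \right)} = a^{2} h + a = h a^{2} + a = a + h a^{2}$)
$W{\left(M \right)} = M + 2 M^{2}$ ($W{\left(M \right)} = \left(M^{2} + M^{2}\right) + M = 2 M^{2} + M = M + 2 M^{2}$)
$- \frac{2954}{2337 - 17108} + \frac{W{\left(t{\left(-10,10 \right)} \right)}}{-23552} = - \frac{2954}{2337 - 17108} + \frac{- 10 \left(1 - 100\right) \left(1 + 2 \left(- 10 \left(1 - 100\right)\right)\right)}{-23552} = - \frac{2954}{2337 - 17108} + - 10 \left(1 - 100\right) \left(1 + 2 \left(- 10 \left(1 - 100\right)\right)\right) \left(- \frac{1}{23552}\right) = - \frac{2954}{-14771} + \left(-10\right) \left(-99\right) \left(1 + 2 \left(\left(-10\right) \left(-99\right)\right)\right) \left(- \frac{1}{23552}\right) = \left(-2954\right) \left(- \frac{1}{14771}\right) + 990 \left(1 + 2 \cdot 990\right) \left(- \frac{1}{23552}\right) = \frac{2954}{14771} + 990 \left(1 + 1980\right) \left(- \frac{1}{23552}\right) = \frac{2954}{14771} + 990 \cdot 1981 \left(- \frac{1}{23552}\right) = \frac{2954}{14771} + 1961190 \left(- \frac{1}{23552}\right) = \frac{2954}{14771} - \frac{980595}{11776} = - \frac{14449582441}{173943296}$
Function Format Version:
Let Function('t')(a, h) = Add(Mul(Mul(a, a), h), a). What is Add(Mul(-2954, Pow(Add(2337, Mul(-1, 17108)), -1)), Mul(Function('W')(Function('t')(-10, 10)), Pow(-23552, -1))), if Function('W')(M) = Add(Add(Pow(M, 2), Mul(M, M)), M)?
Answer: Rational(-14449582441, 173943296) ≈ -83.071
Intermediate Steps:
Function('t')(a, h) = Add(a, Mul(h, Pow(a, 2))) (Function('t')(a, h) = Add(Mul(Pow(a, 2), h), a) = Add(Mul(h, Pow(a, 2)), a) = Add(a, Mul(h, Pow(a, 2))))
Function('W')(M) = Add(M, Mul(2, Pow(M, 2))) (Function('W')(M) = Add(Add(Pow(M, 2), Pow(M, 2)), M) = Add(Mul(2, Pow(M, 2)), M) = Add(M, Mul(2, Pow(M, 2))))
Add(Mul(-2954, Pow(Add(2337, Mul(-1, 17108)), -1)), Mul(Function('W')(Function('t')(-10, 10)), Pow(-23552, -1))) = Add(Mul(-2954, Pow(Add(2337, Mul(-1, 17108)), -1)), Mul(Mul(Mul(-10, Add(1, Mul(-10, 10))), Add(1, Mul(2, Mul(-10, Add(1, Mul(-10, 10)))))), Pow(-23552, -1))) = Add(Mul(-2954, Pow(Add(2337, -17108), -1)), Mul(Mul(Mul(-10, Add(1, -100)), Add(1, Mul(2, Mul(-10, Add(1, -100))))), Rational(-1, 23552))) = Add(Mul(-2954, Pow(-14771, -1)), Mul(Mul(Mul(-10, -99), Add(1, Mul(2, Mul(-10, -99)))), Rational(-1, 23552))) = Add(Mul(-2954, Rational(-1, 14771)), Mul(Mul(990, Add(1, Mul(2, 990))), Rational(-1, 23552))) = Add(Rational(2954, 14771), Mul(Mul(990, Add(1, 1980)), Rational(-1, 23552))) = Add(Rational(2954, 14771), Mul(Mul(990, 1981), Rational(-1, 23552))) = Add(Rational(2954, 14771), Mul(1961190, Rational(-1, 23552))) = Add(Rational(2954, 14771), Rational(-980595, 11776)) = Rational(-14449582441, 173943296)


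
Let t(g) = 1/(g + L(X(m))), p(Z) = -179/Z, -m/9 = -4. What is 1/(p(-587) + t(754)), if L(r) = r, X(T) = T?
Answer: 463730/141997 ≈ 3.2658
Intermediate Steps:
m = 36 (m = -9*(-4) = 36)
t(g) = 1/(36 + g) (t(g) = 1/(g + 36) = 1/(36 + g))
1/(p(-587) + t(754)) = 1/(-179/(-587) + 1/(36 + 754)) = 1/(-179*(-1/587) + 1/790) = 1/(179/587 + 1/790) = 1/(141997/463730) = 463730/141997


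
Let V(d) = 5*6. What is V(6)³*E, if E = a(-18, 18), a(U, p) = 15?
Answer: 405000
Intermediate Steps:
V(d) = 30
E = 15
V(6)³*E = 30³*15 = 27000*15 = 405000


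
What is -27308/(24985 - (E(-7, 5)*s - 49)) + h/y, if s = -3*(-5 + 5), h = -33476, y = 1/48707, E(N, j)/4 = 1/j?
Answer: -20409162927698/12517 ≈ -1.6305e+9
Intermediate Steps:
E(N, j) = 4/j
y = 1/48707 ≈ 2.0531e-5
s = 0 (s = -3*0 = 0)
-27308/(24985 - (E(-7, 5)*s - 49)) + h/y = -27308/(24985 - ((4/5)*0 - 49)) - 33476/1/48707 = -27308/(24985 - ((4*(⅕))*0 - 49)) - 33476*48707 = -27308/(24985 - ((⅘)*0 - 49)) - 1630515532 = -27308/(24985 - (0 - 49)) - 1630515532 = -27308/(24985 - 1*(-49)) - 1630515532 = -27308/(24985 + 49) - 1630515532 = -27308/25034 - 1630515532 = -27308*1/25034 - 1630515532 = -13654/12517 - 1630515532 = -20409162927698/12517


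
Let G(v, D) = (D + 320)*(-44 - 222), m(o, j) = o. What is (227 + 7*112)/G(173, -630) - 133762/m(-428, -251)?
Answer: 2757611807/8823220 ≈ 312.54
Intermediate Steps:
G(v, D) = -85120 - 266*D (G(v, D) = (320 + D)*(-266) = -85120 - 266*D)
(227 + 7*112)/G(173, -630) - 133762/m(-428, -251) = (227 + 7*112)/(-85120 - 266*(-630)) - 133762/(-428) = (227 + 784)/(-85120 + 167580) - 133762*(-1/428) = 1011/82460 + 66881/214 = 2757611807/8823220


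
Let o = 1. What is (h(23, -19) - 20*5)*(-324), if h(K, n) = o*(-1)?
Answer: 32724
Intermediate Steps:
h(K, n) = -1 (h(K, n) = 1*(-1) = -1)
(h(23, -19) - 20*5)*(-324) = (-1 - 20*5)*(-324) = (-1 - 100)*(-324) = -101*(-324) = 32724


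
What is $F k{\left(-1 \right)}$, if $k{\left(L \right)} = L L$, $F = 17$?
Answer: $17$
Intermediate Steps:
$k{\left(L \right)} = L^{2}$
$F k{\left(-1 \right)} = 17 \left(-1\right)^{2} = 17 \cdot 1 = 17$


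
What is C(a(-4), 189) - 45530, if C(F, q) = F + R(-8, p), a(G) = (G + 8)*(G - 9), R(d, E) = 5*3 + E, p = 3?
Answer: -45564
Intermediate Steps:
R(d, E) = 15 + E
a(G) = (-9 + G)*(8 + G) (a(G) = (8 + G)*(-9 + G) = (-9 + G)*(8 + G))
C(F, q) = 18 + F (C(F, q) = F + (15 + 3) = F + 18 = 18 + F)
C(a(-4), 189) - 45530 = (18 + (-72 + (-4)² - 1*(-4))) - 45530 = (18 + (-72 + 16 + 4)) - 45530 = (18 - 52) - 45530 = -34 - 45530 = -45564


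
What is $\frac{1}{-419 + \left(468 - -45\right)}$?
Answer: $\frac{1}{94} \approx 0.010638$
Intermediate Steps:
$\frac{1}{-419 + \left(468 - -45\right)} = \frac{1}{-419 + \left(468 + 45\right)} = \frac{1}{-419 + 513} = \frac{1}{94}$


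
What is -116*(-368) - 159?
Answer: 42529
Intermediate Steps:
-116*(-368) - 159 = 42688 - 159 = 42529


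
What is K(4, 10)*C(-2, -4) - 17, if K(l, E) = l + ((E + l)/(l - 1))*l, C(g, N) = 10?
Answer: 629/3 ≈ 209.67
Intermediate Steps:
K(l, E) = l + l*(E + l)/(-1 + l) (K(l, E) = l + ((E + l)/(-1 + l))*l = l + l*(E + l)/(-1 + l))
K(4, 10)*C(-2, -4) - 17 = (4*(-1 + 10 + 2*4)/(-1 + 4))*10 - 17 = (4*(-1 + 10 + 8)/3)*10 - 17 = (4*(⅓)*17)*10 - 17 = (68/3)*10 - 17 = 680/3 - 17 = 629/3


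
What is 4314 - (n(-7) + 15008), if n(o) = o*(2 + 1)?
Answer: -10673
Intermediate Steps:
n(o) = 3*o (n(o) = o*3 = 3*o)
4314 - (n(-7) + 15008) = 4314 - (3*(-7) + 15008) = 4314 - (-21 + 15008) = 4314 - 1*14987 = 4314 - 14987 = -10673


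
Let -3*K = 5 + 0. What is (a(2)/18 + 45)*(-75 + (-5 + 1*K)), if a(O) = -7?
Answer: -196735/54 ≈ -3643.2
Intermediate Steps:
K = -5/3 (K = -(5 + 0)/3 = -1/3*5 = -5/3 ≈ -1.6667)
(a(2)/18 + 45)*(-75 + (-5 + 1*K)) = (-7/18 + 45)*(-75 + (-5 + 1*(-5/3))) = (-7*1/18 + 45)*(-75 + (-5 - 5/3)) = (-7/18 + 45)*(-75 - 20/3) = (803/18)*(-245/3) = -196735/54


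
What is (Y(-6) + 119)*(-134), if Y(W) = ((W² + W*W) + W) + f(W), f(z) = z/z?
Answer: -24924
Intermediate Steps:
f(z) = 1
Y(W) = 1 + W + 2*W² (Y(W) = ((W² + W*W) + W) + 1 = ((W² + W²) + W) + 1 = (2*W² + W) + 1 = (W + 2*W²) + 1 = 1 + W + 2*W²)
(Y(-6) + 119)*(-134) = ((1 - 6 + 2*(-6)²) + 119)*(-134) = ((1 - 6 + 2*36) + 119)*(-134) = ((1 - 6 + 72) + 119)*(-134) = (67 + 119)*(-134) = 186*(-134) = -24924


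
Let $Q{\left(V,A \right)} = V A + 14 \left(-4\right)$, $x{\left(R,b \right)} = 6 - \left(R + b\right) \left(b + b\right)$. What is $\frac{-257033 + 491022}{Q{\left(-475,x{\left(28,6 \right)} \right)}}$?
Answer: $\frac{233989}{190894} \approx 1.2258$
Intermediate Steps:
$x{\left(R,b \right)} = 6 - 2 b \left(R + b\right)$ ($x{\left(R,b \right)} = 6 - \left(R + b\right) 2 b = 6 - 2 b \left(R + b\right)$)
$Q{\left(V,A \right)} = -56 + A V$ ($Q{\left(V,A \right)} = A V - 56 = -56 + A V$)
$\frac{-257033 + 491022}{Q{\left(-475,x{\left(28,6 \right)} \right)}} = \frac{-257033 + 491022}{-56 + \left(6 - 2 \cdot 6^{2} - 56 \cdot 6\right) \left(-475\right)} = \frac{233989}{-56 + \left(6 - 72 - 336\right) \left(-475\right)} = \frac{233989}{-56 - -190950} = \frac{233989}{-56 + 190950} = \frac{233989}{190894}$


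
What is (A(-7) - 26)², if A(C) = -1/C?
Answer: 32761/49 ≈ 668.59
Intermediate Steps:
(A(-7) - 26)² = (-1/(-7) - 26)² = (-1*(-⅐) - 26)² = (⅐ - 26)² = (-181/7)² = 32761/49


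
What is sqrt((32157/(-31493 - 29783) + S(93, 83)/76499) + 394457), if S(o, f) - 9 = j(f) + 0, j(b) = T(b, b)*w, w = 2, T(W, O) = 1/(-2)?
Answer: sqrt(2166862878421712540558673)/2343776362 ≈ 628.06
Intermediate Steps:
T(W, O) = -1/2
j(b) = -1 (j(b) = -1/2*2 = -1)
S(o, f) = 8 (S(o, f) = 9 + (-1 + 0) = 9 - 1 = 8)
sqrt((32157/(-31493 - 29783) + S(93, 83)/76499) + 394457) = sqrt((32157/(-31493 - 29783) + 8/76499) + 394457) = sqrt((32157/(-61276) + 8*(1/76499)) + 394457) = sqrt((32157*(-1/61276) + 8/76499) + 394457) = sqrt((-32157/61276 + 8/76499) + 394457) = sqrt(-2459488135/4687552724 + 394457) = sqrt(1849035525362733/4687552724) = sqrt(2166862878421712540558673)/2343776362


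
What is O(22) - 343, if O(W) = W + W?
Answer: -299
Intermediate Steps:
O(W) = 2*W
O(22) - 343 = 2*22 - 343 = 44 - 343 = -299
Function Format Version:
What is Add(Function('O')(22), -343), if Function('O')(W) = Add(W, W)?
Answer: -299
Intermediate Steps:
Function('O')(W) = Mul(2, W)
Add(Function('O')(22), -343) = Add(Mul(2, 22), -343) = Add(44, -343) = -299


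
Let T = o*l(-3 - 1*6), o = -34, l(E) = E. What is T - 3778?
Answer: -3472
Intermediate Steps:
T = 306 (T = -34*(-3 - 1*6) = -34*(-3 - 6) = -34*(-9) = 306)
T - 3778 = 306 - 3778 = -3472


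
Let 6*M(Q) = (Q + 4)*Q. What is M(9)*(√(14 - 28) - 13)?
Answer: -507/2 + 39*I*√14/2 ≈ -253.5 + 72.962*I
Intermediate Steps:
M(Q) = Q*(4 + Q)/6 (M(Q) = ((Q + 4)*Q)/6 = ((4 + Q)*Q)/6 = (Q*(4 + Q))/6 = Q*(4 + Q)/6)
M(9)*(√(14 - 28) - 13) = ((⅙)*9*(4 + 9))*(√(14 - 28) - 13) = ((⅙)*9*13)*(√(-14) - 13) = 39*(I*√14 - 13)/2 = 39*(-13 + I*√14)/2 = -507/2 + 39*I*√14/2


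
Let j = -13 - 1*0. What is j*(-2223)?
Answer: 28899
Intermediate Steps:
j = -13 (j = -13 + 0 = -13)
j*(-2223) = -13*(-2223) = 28899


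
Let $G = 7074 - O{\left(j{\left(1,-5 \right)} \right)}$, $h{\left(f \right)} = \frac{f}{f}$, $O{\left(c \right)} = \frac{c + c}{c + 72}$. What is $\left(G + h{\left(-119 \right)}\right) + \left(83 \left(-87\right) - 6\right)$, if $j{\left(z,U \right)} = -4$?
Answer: $- \frac{2582}{17} \approx -151.88$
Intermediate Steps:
$O{\left(c \right)} = \frac{2 c}{72 + c}$
$h{\left(f \right)} = 1$
$G = \frac{120260}{17}$ ($G = 7074 - 2 \left(-4\right) \frac{1}{72 - 4} = 7074 - 2 \left(-4\right) \frac{1}{68} = 7074 - - \frac{2}{17} = 7074 + \frac{2}{17} = \frac{120260}{17} \approx 7074.1$)
$\left(G + h{\left(-119 \right)}\right) + \left(83 \left(-87\right) - 6\right) = \left(\frac{120260}{17} + 1\right) + \left(83 \left(-87\right) - 6\right) = \frac{120277}{17} - 7227 = - \frac{2582}{17}$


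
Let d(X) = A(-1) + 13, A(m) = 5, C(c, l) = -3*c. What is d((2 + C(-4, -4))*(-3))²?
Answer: 324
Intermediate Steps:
d(X) = 18 (d(X) = 5 + 13 = 18)
d((2 + C(-4, -4))*(-3))² = 18² = 324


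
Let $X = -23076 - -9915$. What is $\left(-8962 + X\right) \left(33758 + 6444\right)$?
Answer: $-889388846$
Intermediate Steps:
$X = -13161$ ($X = -23076 + 9915 = -13161$)
$\left(-8962 + X\right) \left(33758 + 6444\right) = \left(-8962 - 13161\right) \left(33758 + 6444\right) = \left(-22123\right) 40202 = -889388846$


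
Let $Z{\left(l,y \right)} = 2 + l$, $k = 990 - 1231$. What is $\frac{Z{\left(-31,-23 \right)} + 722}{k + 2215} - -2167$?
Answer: $\frac{203731}{94} \approx 2167.4$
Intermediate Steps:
$k = -241$ ($k = 990 - 1231 = -241$)
$\frac{Z{\left(-31,-23 \right)} + 722}{k + 2215} - -2167 = \frac{\left(2 - 31\right) + 722}{-241 + 2215} - -2167 = \frac{-29 + 722}{1974} + 2167 = 693 \cdot \frac{1}{1974} + 2167 = \frac{33}{94} + 2167 = \frac{203731}{94}$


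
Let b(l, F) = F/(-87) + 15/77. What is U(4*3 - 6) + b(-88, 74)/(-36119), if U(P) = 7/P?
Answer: 564584875/483922362 ≈ 1.1667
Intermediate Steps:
b(l, F) = 15/77 - F/87 (b(l, F) = F*(-1/87) + 15*(1/77) = -F/87 + 15/77 = 15/77 - F/87)
U(4*3 - 6) + b(-88, 74)/(-36119) = 7/(4*3 - 6) + (15/77 - 1/87*74)/(-36119) = 7/(12 - 6) + (15/77 - 74/87)*(-1/36119) = 7/6 - 4393/6699*(-1/36119) = 7*(⅙) + 4393/241961181 = 7/6 + 4393/241961181 = 564584875/483922362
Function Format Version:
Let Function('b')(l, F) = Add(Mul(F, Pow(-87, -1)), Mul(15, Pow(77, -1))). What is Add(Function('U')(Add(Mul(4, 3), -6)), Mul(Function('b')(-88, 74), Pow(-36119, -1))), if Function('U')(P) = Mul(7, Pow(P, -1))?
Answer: Rational(564584875, 483922362) ≈ 1.1667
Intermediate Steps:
Function('b')(l, F) = Add(Rational(15, 77), Mul(Rational(-1, 87), F)) (Function('b')(l, F) = Add(Mul(F, Rational(-1, 87)), Mul(15, Rational(1, 77))) = Add(Mul(Rational(-1, 87), F), Rational(15, 77)) = Add(Rational(15, 77), Mul(Rational(-1, 87), F)))
Add(Function('U')(Add(Mul(4, 3), -6)), Mul(Function('b')(-88, 74), Pow(-36119, -1))) = Add(Mul(7, Pow(Add(Mul(4, 3), -6), -1)), Mul(Add(Rational(15, 77), Mul(Rational(-1, 87), 74)), Pow(-36119, -1))) = Add(Mul(7, Pow(Add(12, -6), -1)), Mul(Add(Rational(15, 77), Rational(-74, 87)), Rational(-1, 36119))) = Add(Mul(7, Pow(6, -1)), Mul(Rational(-4393, 6699), Rational(-1, 36119))) = Add(Mul(7, Rational(1, 6)), Rational(4393, 241961181)) = Add(Rational(7, 6), Rational(4393, 241961181)) = Rational(564584875, 483922362)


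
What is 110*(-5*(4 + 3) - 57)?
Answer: -10120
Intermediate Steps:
110*(-5*(4 + 3) - 57) = 110*(-5*7 - 57) = 110*(-35 - 57) = 110*(-92) = -10120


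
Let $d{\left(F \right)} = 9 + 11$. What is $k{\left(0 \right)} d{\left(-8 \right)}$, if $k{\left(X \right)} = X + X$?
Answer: $0$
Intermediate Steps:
$d{\left(F \right)} = 20$
$k{\left(X \right)} = 2 X$
$k{\left(0 \right)} d{\left(-8 \right)} = 2 \cdot 0 \cdot 20 = 0 \cdot 20 = 0$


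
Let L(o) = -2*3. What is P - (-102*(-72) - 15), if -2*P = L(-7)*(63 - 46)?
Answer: -7278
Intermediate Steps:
L(o) = -6
P = 51 (P = -(-3)*(63 - 46) = -(-3)*17 = -½*(-102) = 51)
P - (-102*(-72) - 15) = 51 - (-102*(-72) - 15) = 51 - (7344 - 15) = 51 - 1*7329 = 51 - 7329 = -7278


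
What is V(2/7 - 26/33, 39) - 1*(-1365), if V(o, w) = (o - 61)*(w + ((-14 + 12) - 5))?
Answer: -139309/231 ≈ -603.07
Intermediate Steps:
V(o, w) = (-61 + o)*(-7 + w) (V(o, w) = (-61 + o)*(w + (-2 - 5)) = (-61 + o)*(w - 7) = (-61 + o)*(-7 + w))
V(2/7 - 26/33, 39) - 1*(-1365) = (427 - 61*39 - 7*(2/7 - 26/33) + (2/7 - 26/33)*39) - 1*(-1365) = (427 - 2379 - 7*(2*(1/7) - 26*1/33) + (2*(1/7) - 26*1/33)*39) + 1365 = (427 - 2379 - 7*(2/7 - 26/33) + (2/7 - 26/33)*39) + 1365 = (427 - 2379 - 7*(-116/231) - 116/231*39) + 1365 = (427 - 2379 + 116/33 - 1508/77) + 1365 = -454624/231 + 1365 = -139309/231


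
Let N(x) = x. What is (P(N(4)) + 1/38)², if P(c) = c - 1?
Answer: 13225/1444 ≈ 9.1586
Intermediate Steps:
P(c) = -1 + c
(P(N(4)) + 1/38)² = ((-1 + 4) + 1/38)² = (3 + 1/38)² = (115/38)² = 13225/1444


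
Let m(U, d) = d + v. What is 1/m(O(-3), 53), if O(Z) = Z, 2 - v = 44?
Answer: 1/11 ≈ 0.090909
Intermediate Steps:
v = -42 (v = 2 - 1*44 = 2 - 44 = -42)
m(U, d) = -42 + d (m(U, d) = d - 42 = -42 + d)
1/m(O(-3), 53) = 1/(-42 + 53) = 1/11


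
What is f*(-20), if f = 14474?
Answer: -289480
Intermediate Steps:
f*(-20) = 14474*(-20) = -289480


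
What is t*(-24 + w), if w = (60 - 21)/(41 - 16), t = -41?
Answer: 23001/25 ≈ 920.04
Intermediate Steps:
w = 39/25 ≈ 1.5600
t*(-24 + w) = -41*(-24 + 39/25) = -41*(-561/25) = 23001/25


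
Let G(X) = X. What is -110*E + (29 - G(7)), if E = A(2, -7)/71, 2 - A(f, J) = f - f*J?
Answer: 3102/71 ≈ 43.690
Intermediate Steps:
A(f, J) = 2 - f + J*f (A(f, J) = 2 - (f - f*J) = 2 - (f - J*f) = 2 + (-f + J*f) = 2 - f + J*f)
E = -14/71 (E = (2 - 1*2 - 7*2)/71 = (2 - 2 - 14)*(1/71) = -14*1/71 = -14/71 ≈ -0.19718)
-110*E + (29 - G(7)) = -110*(-14/71) + (29 - 1*7) = 1540/71 + (29 - 7) = 1540/71 + 22 = 3102/71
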